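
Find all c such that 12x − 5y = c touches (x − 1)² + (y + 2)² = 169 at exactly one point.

c = −147 or c = 191

The line touches the circle iff its distance from (1, −2) is 13:
|12·1 − 5·(−2) − c| / √169 = 13
|c − (22)| = 13·13, so c = 191 or c = −147.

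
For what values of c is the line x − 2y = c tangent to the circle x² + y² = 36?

The line touches the circle iff its distance from (0, 0) is 6:
|1·0 − 2·0 − c| / √5 = 6
|c| = 6√5.

c = ±6√5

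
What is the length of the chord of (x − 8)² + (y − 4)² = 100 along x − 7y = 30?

10√2

Centre (8, 4), r² = 100. Perpendicular distance d from centre to line = |−50| / √50 = 50/√50.
Chord = 2√(r² − d²) = 2·√(50) = 10√2.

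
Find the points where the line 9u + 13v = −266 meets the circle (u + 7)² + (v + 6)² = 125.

Express v = (−266 − 9u)/13 and substitute into the circle:
250u² + 5750u + 22500 = 0  ⟹  u² + 23u + 90 = 0
u = −5 or u = −18, giving (−5, −17) and (−18, −8).

(−18, −8) and (−5, −17)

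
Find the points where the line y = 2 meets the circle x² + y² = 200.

From the line, y = 2. Substituting:
x² − 196 = 0
x = 14 or x = −14, giving (14, 2) and (−14, 2).

(−14, 2) and (14, 2)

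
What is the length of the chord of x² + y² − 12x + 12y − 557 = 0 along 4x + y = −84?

2√17

From the line, y = −4x − 84. Substituting:
17x² + 612x + 5491 = 0  ⟹  x² + 36x + 323 = 0
x = −17 or x = −19, giving (−17, −16) and (−19, −8).
|(−17, −16) − (−19, −8)| = √((2)² + (−8)²) = 2√17.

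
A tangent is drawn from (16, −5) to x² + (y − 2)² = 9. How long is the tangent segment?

Centre (0, 2), r² = 9. |PO|² = (16)² + (−7)² = 305.
By the tangent–radius right angle, tangent length = √(|PO|² − r²) = √296 = 2√74.

2√74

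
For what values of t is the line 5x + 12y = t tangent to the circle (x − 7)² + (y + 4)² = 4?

t = −39 or t = 13

Tangency holds when the distance from the centre (7, −4) to the line equals the radius 2:
|5·7 + 12·(−4) − t| / √169 = 2
|t − (−13)| = 2·13, so t = 13 or t = −39.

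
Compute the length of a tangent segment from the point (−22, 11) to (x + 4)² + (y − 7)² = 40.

The centre is (−4, 7) and r = 2√10. The square of the distance from P to the centre is 324 + 16 = 340.
By the tangent–radius right angle, tangent length = √(|PO|² − r²) = √300 = 10√3.

10√3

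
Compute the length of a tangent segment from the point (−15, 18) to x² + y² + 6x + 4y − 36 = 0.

With centre O = (−3, −2), |OP|² = 544 and r² = 49.
The tangent meets the radius at right angles, so tangent² = |PO|² − r² = 544 − 49 = 495.

3√55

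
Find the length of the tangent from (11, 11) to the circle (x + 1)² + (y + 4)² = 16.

√353

With centre O = (−1, −4), |OP|² = 369 and r² = 16.
By the tangent–radius right angle, tangent length = √(|PO|² − r²) = √353.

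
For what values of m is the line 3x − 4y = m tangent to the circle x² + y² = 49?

Tangency holds when the distance from the centre (0, 0) to the line equals the radius 7:
|3·0 − 4·0 − m| / √25 = 7
|m| = 7·5, so m = 35 or m = −35.

m = −35 or m = 35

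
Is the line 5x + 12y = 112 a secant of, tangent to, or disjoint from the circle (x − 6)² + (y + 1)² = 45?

Centre (6, −1), r² = 45. Distance² from centre to line = (−94)²/169 = 8836/169.
Since d² > r², the line lies outside the circle.

disjoint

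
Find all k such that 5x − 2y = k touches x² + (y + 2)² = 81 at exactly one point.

k = 4 ± 9√29

Tangency holds when the distance from the centre (0, −2) to the line equals the radius 9:
|5·0 − 2·(−2) − k| / √29 = 9
|k − (4)| = 9√29.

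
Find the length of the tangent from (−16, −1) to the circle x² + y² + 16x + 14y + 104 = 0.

√91

With centre O = (−8, −7), |OP|² = 100 and r² = 9.
The tangent meets the radius at right angles, so tangent² = |PO|² − r² = 100 − 9 = 91.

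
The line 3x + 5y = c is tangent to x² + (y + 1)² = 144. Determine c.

c = −5 ± 12√34

The line touches the circle iff its distance from (0, −1) is 12:
|3·0 + 5·(−1) − c| / √34 = 12
|c − (−5)| = 12√34.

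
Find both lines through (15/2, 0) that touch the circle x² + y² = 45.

Let a tangent through (15/2, 0) have slope m. Its distance from (0, 0) must equal 3√5:
[m·(−15/2) − (0)]² = 45(m² + 1)
m² − 4 = 0, so m = 2 or m = −2.
With m = 2: 2x − y = 15. With m = −2: 2x + y = 15.

2x − y = 15 and 2x + y = 15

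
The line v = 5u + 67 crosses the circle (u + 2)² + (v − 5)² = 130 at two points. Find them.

(−13, 2) and (−11, 12)

Substitute v = 5u + 67:
26u² + 624u + 3718 = 0  ⟹  u² + 24u + 143 = 0
u = −11 or u = −13, giving (−11, 12) and (−13, 2).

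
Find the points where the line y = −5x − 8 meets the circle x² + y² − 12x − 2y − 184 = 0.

(−4, 12) and (1, −13)

From the line, y = −5x − 8. Substituting:
26x² + 78x − 104 = 0  ⟹  x² + 3x − 4 = 0
x = 1 or x = −4, giving (1, −13) and (−4, 12).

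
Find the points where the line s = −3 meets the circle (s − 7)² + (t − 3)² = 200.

(−3, −7) and (−3, 13)

The line gives s = −3. Substituting into the circle:
t² − 6t − 91 = 0
t = 13 or t = −7, giving (−3, 13) and (−3, −7).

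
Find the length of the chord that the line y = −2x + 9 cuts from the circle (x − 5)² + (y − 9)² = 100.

Centre (5, 9), r² = 100. Perpendicular distance d from centre to line = |10| / √5 = 10/√5.
Chord = 2√(r² − d²) = 2·√(80) = 8√5.

8√5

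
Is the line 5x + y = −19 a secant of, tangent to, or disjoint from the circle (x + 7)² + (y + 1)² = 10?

disjoint

d² = (5·(−7) + 1·(−1) − (−19))²/26 = 289/26; r² = 10.
Since d² > r², the line lies outside the circle.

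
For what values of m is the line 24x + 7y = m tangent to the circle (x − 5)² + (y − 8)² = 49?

m = 1 or m = 351

The line touches the circle iff its distance from (5, 8) is 7:
|24·5 + 7·8 − m| / √625 = 7
|m − (176)| = 7·25, so m = 351 or m = 1.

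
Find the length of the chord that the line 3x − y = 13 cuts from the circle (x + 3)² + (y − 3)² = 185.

7√10

The distance from (−3, 3) to the line is 25/√10, and r² = 185.
Chord = 2√(r² − d²) = 2·√(245/2) = 7√10.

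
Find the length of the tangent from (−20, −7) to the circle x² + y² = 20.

The centre is (0, 0) and r = 2√5. The square of the distance from P to the centre is 400 + 49 = 449.
Power of the point: PT² = |PO|² − r² = 429, so PT = √429.

√429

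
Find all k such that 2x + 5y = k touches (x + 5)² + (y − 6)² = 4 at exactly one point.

k = 20 ± 2√29

The line touches the circle iff its distance from (−5, 6) is 2:
|2·(−5) + 5·6 − k| / √29 = 2
|k − (20)| = 2√29.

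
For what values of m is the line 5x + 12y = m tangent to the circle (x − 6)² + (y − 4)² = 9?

m = 39 or m = 117

Tangency holds when the distance from the centre (6, 4) to the line equals the radius 3:
|5·6 + 12·4 − m| / √169 = 3
|m − (78)| = 3·13, so m = 117 or m = 39.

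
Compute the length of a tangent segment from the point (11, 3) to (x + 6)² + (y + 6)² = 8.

√362

The centre is (−6, −6) and r = 2√2. The square of the distance from P to the centre is 289 + 81 = 370.
By the tangent–radius right angle, tangent length = √(|PO|² − r²) = √362.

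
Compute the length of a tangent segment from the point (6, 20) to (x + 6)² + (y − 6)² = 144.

14

With centre O = (−6, 6), |OP|² = 340 and r² = 144.
The tangent meets the radius at right angles, so tangent² = |PO|² − r² = 340 − 144 = 196.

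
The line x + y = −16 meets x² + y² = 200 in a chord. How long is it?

12√2

The distance from (0, 0) to the line is 16/√2, and r² = 200.
Chord = 2√(r² − d²) = 2·√(72) = 12√2.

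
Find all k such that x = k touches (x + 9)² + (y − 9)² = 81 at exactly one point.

The line touches the circle iff its distance from (−9, 9) is 9:
|1·(−9) + 0·9 − k| / √1 = 9
|k − (−9)| = 9, so k = 0 or k = −18.

k = −18 or k = 0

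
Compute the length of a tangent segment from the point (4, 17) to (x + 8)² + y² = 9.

With centre O = (−8, 0), |OP|² = 433 and r² = 9.
By the tangent–radius right angle, tangent length = √(|PO|² − r²) = √424 = 2√106.

2√106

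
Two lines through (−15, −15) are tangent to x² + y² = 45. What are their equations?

x − 2y = 15 and 2x − y = −15

Write the tangent as mx − y + (−15 − m·(−15)) = 0 and set its distance from the centre to 3√5:
(15m − (15))² = 45(m² + 1)
2m² − 5m + 2 = 0, so m = 1/2 or m = 2.
With m = 1/2: x − 2y = 15. With m = 2: 2x − y = −15.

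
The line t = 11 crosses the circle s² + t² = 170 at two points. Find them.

Substitute t = 11:
s² − 49 = 0
s = 7 or s = −7, giving (7, 11) and (−7, 11).

(−7, 11) and (7, 11)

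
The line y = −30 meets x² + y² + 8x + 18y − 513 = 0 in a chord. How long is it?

26

From the line, y = −30. Substituting:
x² + 8x − 153 = 0
x = 9 or x = −17, giving (9, −30) and (−17, −30).
|(9, −30) − (−17, −30)| = √((26)² + (0)²) = 26.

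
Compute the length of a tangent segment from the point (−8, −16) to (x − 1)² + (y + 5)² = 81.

Centre (1, −5), r² = 81. |PO|² = (−9)² + (−11)² = 202.
The tangent meets the radius at right angles, so tangent² = |PO|² − r² = 202 − 81 = 121.

11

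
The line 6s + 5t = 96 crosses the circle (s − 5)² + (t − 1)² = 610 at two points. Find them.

Substitute t = (96 − 6s)/5:
61s² − 1342s − 6344 = 0  ⟹  s² − 22s − 104 = 0
s = 26 or s = −4, giving (26, −12) and (−4, 24).

(−4, 24) and (26, −12)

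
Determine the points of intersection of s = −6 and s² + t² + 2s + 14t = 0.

(−6, −12) and (−6, −2)

The line gives s = −6. Substituting into the circle:
t² + 14t + 24 = 0
t = −2 or t = −12, giving (−6, −2) and (−6, −12).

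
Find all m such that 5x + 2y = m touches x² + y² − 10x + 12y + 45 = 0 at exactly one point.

For a tangent, require d(centre, line) = r = 4.
|5·5 + 2·(−6) − m| / √29 = 4
|m − (13)| = 4√29.

m = 13 ± 4√29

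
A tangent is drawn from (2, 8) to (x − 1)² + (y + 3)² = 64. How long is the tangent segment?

√58

The centre is (1, −3) and r = 8. The square of the distance from P to the centre is 1 + 121 = 122.
By the tangent–radius right angle, tangent length = √(|PO|² − r²) = √58.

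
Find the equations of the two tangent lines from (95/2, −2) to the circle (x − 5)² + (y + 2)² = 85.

2x − 9y = 113 and 2x + 9y = 77

Write the tangent as mx − y + (−2 − m·(95/2)) = 0 and set its distance from the centre to √85:
[m·(−85/2) − (0)]² = 85(m² + 1)
81m² − 4 = 0, so m = 2/9 or m = −2/9.
With m = 2/9: 2x − 9y = 113. With m = −2/9: 2x + 9y = 77.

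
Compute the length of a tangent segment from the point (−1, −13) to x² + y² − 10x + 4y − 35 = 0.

√93

Centre (5, −2), r² = 64. |PO|² = (−6)² + (−11)² = 157.
By the tangent–radius right angle, tangent length = √(|PO|² − r²) = √93.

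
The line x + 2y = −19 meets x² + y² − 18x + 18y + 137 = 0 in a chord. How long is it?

2√5

The distance from (9, −9) to the line is 10/√5, and r² = 25.
Half the chord is √(r² − d²) = √(5), so the full chord is 2√5.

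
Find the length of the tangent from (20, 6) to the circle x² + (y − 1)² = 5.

2√105

Centre (0, 1), r² = 5. |PO|² = (20)² + (5)² = 425.
Power of the point: PT² = |PO|² − r² = 420, so PT = 2√105.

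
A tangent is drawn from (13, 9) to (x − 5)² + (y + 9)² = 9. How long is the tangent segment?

Centre (5, −9), r² = 9. |PO|² = (8)² + (18)² = 388.
By the tangent–radius right angle, tangent length = √(|PO|² − r²) = √379.

√379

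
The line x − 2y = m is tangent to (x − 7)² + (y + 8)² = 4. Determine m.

m = 23 ± 2√5

Tangency holds when the distance from the centre (7, −8) to the line equals the radius 2:
|1·7 − 2·(−8) − m| / √5 = 2
|m − (23)| = 2√5.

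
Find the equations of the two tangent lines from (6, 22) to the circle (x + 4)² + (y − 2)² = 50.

Let a tangent through (6, 22) have slope m. Its distance from (−4, 2) must equal 5√2:
(−10m − (−20))² = 50(m² + 1)
m² − 8m + 7 = 0, so m = 1 or m = 7.
Through (6, 22) these give x − y = −16 and 7x − y = 20.

x − y = −16 and 7x − y = 20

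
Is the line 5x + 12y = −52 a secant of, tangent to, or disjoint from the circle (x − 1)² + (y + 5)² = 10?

secant

Substituting the line into the circle gives 169x² − 368x − 1232 = 0.
Discriminant = (−368)² − 4·169·(−1232) = 968256 > 0.
Two real roots: the line is a secant.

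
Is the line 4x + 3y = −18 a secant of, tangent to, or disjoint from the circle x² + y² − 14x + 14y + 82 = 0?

d² = (4·7 + 3·(−7) − (−18))²/25 = 25; r² = 16.
Since d² > r², the line lies outside the circle.

disjoint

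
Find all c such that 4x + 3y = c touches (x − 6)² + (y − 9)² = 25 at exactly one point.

The line touches the circle iff its distance from (6, 9) is 5:
|4·6 + 3·9 − c| / √25 = 5
|c − (51)| = 5·5, so c = 76 or c = 26.

c = 26 or c = 76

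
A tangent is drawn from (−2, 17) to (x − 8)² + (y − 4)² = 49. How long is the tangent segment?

2√55

The centre is (8, 4) and r = 7. The square of the distance from P to the centre is 100 + 169 = 269.
By the tangent–radius right angle, tangent length = √(|PO|² − r²) = √220 = 2√55.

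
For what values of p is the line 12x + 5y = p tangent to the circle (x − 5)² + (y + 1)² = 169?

For a tangent, require d(centre, line) = r = 13.
|12·5 + 5·(−1) − p| / √169 = 13
|p − (55)| = 13·13, so p = 224 or p = −114.

p = −114 or p = 224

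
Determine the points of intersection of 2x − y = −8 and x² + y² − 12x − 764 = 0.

(−14, −20) and (10, 28)

From the line, y = 2x + 8. Substituting:
5x² + 20x − 700 = 0  ⟹  x² + 4x − 140 = 0
x = 10 or x = −14, giving (10, 28) and (−14, −20).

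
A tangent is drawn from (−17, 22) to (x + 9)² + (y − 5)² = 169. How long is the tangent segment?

2√46

The centre is (−9, 5) and r = 13. The square of the distance from P to the centre is 64 + 289 = 353.
By the tangent–radius right angle, tangent length = √(|PO|² − r²) = √184 = 2√46.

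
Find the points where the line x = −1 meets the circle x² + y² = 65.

(−1, −8) and (−1, 8)

The line gives x = −1. Substituting into the circle:
y² − 64 = 0
y = 8 or y = −8, giving (−1, 8) and (−1, −8).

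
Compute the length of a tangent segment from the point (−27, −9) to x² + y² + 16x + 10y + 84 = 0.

2√93

The centre is (−8, −5) and r = √5. The square of the distance from P to the centre is 361 + 16 = 377.
The tangent meets the radius at right angles, so tangent² = |PO|² − r² = 377 − 5 = 372.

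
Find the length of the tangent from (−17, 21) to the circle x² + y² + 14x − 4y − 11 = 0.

Centre (−7, 2), r² = 64. |PO|² = (−10)² + (19)² = 461.
By the tangent–radius right angle, tangent length = √(|PO|² − r²) = √397.

√397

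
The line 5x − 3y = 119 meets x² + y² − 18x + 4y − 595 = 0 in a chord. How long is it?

8√34

The distance from (9, −2) to the line is 68/√34, and r² = 680.
Half the chord is √(r² − d²) = √(544), so the full chord is 8√34.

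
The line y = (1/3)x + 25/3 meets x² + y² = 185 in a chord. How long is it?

7√10

From the line, y = (25 + x)/3. Substituting:
10x² + 50x − 1040 = 0  ⟹  x² + 5x − 104 = 0
x = 8 or x = −13, giving (8, 11) and (−13, 4).
Chord length = distance between (8, 11) and (−13, 4) = √490 = 7√10.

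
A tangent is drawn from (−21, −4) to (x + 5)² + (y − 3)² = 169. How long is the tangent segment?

2√34

Centre (−5, 3), r² = 169. |PO|² = (−16)² + (−7)² = 305.
The tangent meets the radius at right angles, so tangent² = |PO|² − r² = 305 − 169 = 136.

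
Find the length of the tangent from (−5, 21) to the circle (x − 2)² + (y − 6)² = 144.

Centre (2, 6), r² = 144. |PO|² = (−7)² + (15)² = 274.
By the tangent–radius right angle, tangent length = √(|PO|² − r²) = √130.

√130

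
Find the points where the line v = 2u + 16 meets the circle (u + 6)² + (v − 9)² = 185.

Substitute v = 2u + 16:
5u² + 40u − 100 = 0  ⟹  u² + 8u − 20 = 0
u = 2 or u = −10, giving (2, 20) and (−10, −4).

(−10, −4) and (2, 20)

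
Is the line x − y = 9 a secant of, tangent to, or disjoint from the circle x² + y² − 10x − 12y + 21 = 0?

disjoint

Substituting the line into the circle gives 2x² − 40x + 210 = 0.
Discriminant = (−40)² − 4·2·(210) = −80 < 0.
No real roots: the line does not meet the circle.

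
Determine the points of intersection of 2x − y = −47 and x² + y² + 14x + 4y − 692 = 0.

(−31, −15) and (−11, 25)

Substitute y = 2x + 47:
5x² + 210x + 1705 = 0  ⟹  x² + 42x + 341 = 0
x = −11 or x = −31, giving (−11, 25) and (−31, −15).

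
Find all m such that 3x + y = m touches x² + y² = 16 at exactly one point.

Tangency holds when the distance from the centre (0, 0) to the line equals the radius 4:
|3·0 + 1·0 − m| / √10 = 4
|m| = 4√10.

m = ±4√10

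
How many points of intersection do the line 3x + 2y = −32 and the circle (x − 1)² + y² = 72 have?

Centre (1, 0), r² = 72. Distance² from centre to line = (35)²/13 = 1225/13.
Since d² > r², the line lies outside the circle.

0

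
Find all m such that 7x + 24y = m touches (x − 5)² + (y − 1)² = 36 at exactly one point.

Tangency holds when the distance from the centre (5, 1) to the line equals the radius 6:
|7·5 + 24·1 − m| / √625 = 6
|m − (59)| = 6·25, so m = 209 or m = −91.

m = −91 or m = 209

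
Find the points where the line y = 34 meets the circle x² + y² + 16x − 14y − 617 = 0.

From the line, y = 34. Substituting:
x² + 16x + 63 = 0
x = −7 or x = −9, giving (−7, 34) and (−9, 34).

(−9, 34) and (−7, 34)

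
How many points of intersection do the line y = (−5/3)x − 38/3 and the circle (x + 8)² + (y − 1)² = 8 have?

2

Substituting the line into the circle gives 34x² + 554x + 2185 = 0.
Discriminant = (554)² − 4·34·(2185) = 9756 > 0.
Two real roots: the line is a secant.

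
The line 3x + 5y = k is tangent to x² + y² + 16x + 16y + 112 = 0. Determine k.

k = −64 ± 4√34

The line touches the circle iff its distance from (−8, −8) is 4:
|3·(−8) + 5·(−8) − k| / √34 = 4
|k − (−64)| = 4√34.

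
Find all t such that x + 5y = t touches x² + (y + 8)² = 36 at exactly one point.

t = −40 ± 6√26

The line touches the circle iff its distance from (0, −8) is 6:
|1·0 + 5·(−8) − t| / √26 = 6
|t − (−40)| = 6√26.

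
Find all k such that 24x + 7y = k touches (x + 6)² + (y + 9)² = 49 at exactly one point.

k = −382 or k = −32

For a tangent, require d(centre, line) = r = 7.
|24·(−6) + 7·(−9) − k| / √625 = 7
|k − (−207)| = 7·25, so k = −32 or k = −382.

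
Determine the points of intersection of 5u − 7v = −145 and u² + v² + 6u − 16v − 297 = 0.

(−22, 5) and (6, 25)

Substitute v = (145 + 5u)/7:
74u² + 1184u − 9768 = 0  ⟹  u² + 16u − 132 = 0
u = 6 or u = −22, giving (6, 25) and (−22, 5).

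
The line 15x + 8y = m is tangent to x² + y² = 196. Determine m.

m = −238 or m = 238

Tangency holds when the distance from the centre (0, 0) to the line equals the radius 14:
|15·0 + 8·0 − m| / √289 = 14
|m| = 14·17, so m = 238 or m = −238.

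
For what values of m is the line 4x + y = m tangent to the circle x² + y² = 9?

Tangency holds when the distance from the centre (0, 0) to the line equals the radius 3:
|4·0 + 1·0 − m| / √17 = 3
|m| = 3√17.

m = ±3√17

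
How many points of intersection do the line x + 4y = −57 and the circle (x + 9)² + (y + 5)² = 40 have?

0

Centre (−9, −5), r² = 40. Distance² from centre to line = (28)²/17 = 784/17.
Since d² > r², the line lies outside the circle.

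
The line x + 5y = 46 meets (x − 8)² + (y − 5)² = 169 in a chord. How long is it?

Express y = (46 − x)/5 and substitute into the circle:
26x² − 442x − 2184 = 0  ⟹  x² − 17x − 84 = 0
x = 21 or x = −4, giving (21, 5) and (−4, 10).
|(21, 5) − (−4, 10)| = √((25)² + (−5)²) = 5√26.

5√26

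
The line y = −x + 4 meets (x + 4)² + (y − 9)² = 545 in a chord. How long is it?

Express y = −x + 4 and substitute into the circle:
2x² + 18x − 504 = 0  ⟹  x² + 9x − 252 = 0
x = 12 or x = −21, giving (12, −8) and (−21, 25).
|(12, −8) − (−21, 25)| = √((33)² + (−33)²) = 33√2.

33√2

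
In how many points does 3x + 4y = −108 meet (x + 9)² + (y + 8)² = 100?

2

Substituting the line into the circle gives 25x² + 744x + 5472 = 0.
Δ = 553536 − 547200 = 6336.
Two real roots: the line is a secant.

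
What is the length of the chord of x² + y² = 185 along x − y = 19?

3√2

Express y = x − 19 and substitute into the circle:
2x² − 38x + 176 = 0  ⟹  x² − 19x + 88 = 0
x = 11 or x = 8, giving (11, −8) and (8, −11).
|(11, −8) − (8, −11)| = √((3)² + (3)²) = 3√2.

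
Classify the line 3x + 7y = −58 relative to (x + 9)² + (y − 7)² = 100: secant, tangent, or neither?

Substituting the line into the circle gives 58x² + 1524x + 10518 = 0.
Discriminant = (1524)² − 4·58·(10518) = −117600 < 0.
No real roots: the line does not meet the circle.

neither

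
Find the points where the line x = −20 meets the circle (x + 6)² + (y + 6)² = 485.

(−20, −23) and (−20, 11)

The line gives x = −20. Substituting into the circle:
y² + 12y − 253 = 0
y = 11 or y = −23, giving (−20, 11) and (−20, −23).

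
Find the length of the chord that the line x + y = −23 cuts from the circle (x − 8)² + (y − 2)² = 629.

The distance from (8, 2) to the line is 33/√2, and r² = 629.
Half the chord is √(r² − d²) = √(169/2), so the full chord is 13√2.

13√2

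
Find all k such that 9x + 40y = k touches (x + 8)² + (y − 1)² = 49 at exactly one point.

The line touches the circle iff its distance from (−8, 1) is 7:
|9·(−8) + 40·1 − k| / √1681 = 7
|k − (−32)| = 7·41, so k = 255 or k = −319.

k = −319 or k = 255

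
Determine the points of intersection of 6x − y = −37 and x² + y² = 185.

Substitute y = 6x + 37:
37x² + 444x + 1184 = 0  ⟹  x² + 12x + 32 = 0
x = −4 or x = −8, giving (−4, 13) and (−8, −11).

(−8, −11) and (−4, 13)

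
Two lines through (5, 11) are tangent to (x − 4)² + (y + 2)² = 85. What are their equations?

Write the tangent as mx − y + (11 − m·(5)) = 0 and set its distance from the centre to √85:
[m·(−1) − (−13)]² = 85(m² + 1)
42m² + 13m − 42 = 0, so m = −7/6 or m = 6/7.
Through (5, 11) these give 7x + 6y = 101 and 6x − 7y = −47.

7x + 6y = 101 and 6x − 7y = −47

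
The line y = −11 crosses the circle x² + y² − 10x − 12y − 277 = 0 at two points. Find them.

From the line, y = −11. Substituting:
x² − 10x − 24 = 0
x = 12 or x = −2, giving (12, −11) and (−2, −11).

(−2, −11) and (12, −11)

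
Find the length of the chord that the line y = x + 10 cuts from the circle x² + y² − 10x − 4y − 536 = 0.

Centre (5, 2), r² = 565. Perpendicular distance d from centre to line = |13| / √2 = 13/√2.
Half the chord is √(r² − d²) = √(961/2), so the full chord is 31√2.

31√2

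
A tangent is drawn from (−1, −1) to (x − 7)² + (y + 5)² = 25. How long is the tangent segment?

√55

The centre is (7, −5) and r = 5. The square of the distance from P to the centre is 64 + 16 = 80.
By the tangent–radius right angle, tangent length = √(|PO|² − r²) = √55.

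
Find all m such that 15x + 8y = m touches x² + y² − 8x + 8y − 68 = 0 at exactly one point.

m = −142 or m = 198

For a tangent, require d(centre, line) = r = 10.
|15·4 + 8·(−4) − m| / √289 = 10
|m − (28)| = 10·17, so m = 198 or m = −142.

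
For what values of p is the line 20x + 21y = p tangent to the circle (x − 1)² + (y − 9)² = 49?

For a tangent, require d(centre, line) = r = 7.
|20·1 + 21·9 − p| / √841 = 7
|p − (209)| = 7·29, so p = 412 or p = 6.

p = 6 or p = 412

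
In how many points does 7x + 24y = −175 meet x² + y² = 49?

1

Centre (0, 0), r² = 49. Distance² from centre to line = (175)²/625 = 49.
Since d² = r², the line is tangent.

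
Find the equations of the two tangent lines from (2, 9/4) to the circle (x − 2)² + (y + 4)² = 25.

3x − 4y = −3 and 3x + 4y = 15

Write the tangent as mx − y + (9/4 − m·(2)) = 0 and set its distance from the centre to 5:
(0m − (−25/4))² = 25(m² + 1)
16m² − 9 = 0, so m = 3/4 or m = −3/4.
Through (2, 9/4) these give 3x − 4y = −3 and 3x + 4y = 15.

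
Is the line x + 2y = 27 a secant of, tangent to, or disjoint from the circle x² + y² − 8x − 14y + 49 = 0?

d² = (1·4 + 2·7 − (27))²/5 = 81/5; r² = 16.
Since d² > r², the line lies outside the circle.

disjoint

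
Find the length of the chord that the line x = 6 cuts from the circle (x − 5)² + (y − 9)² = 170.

The distance from (5, 9) to the line is 1, and r² = 170.
Chord = 2√(r² − d²) = 2·√(169) = 26.

26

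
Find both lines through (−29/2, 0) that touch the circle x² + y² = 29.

Write the tangent as mx − y + (0 − m·(−29/2)) = 0 and set its distance from the centre to √29:
[m·(29/2) − (0)]² = 29(m² + 1)
25m² − 4 = 0, so m = −2/5 or m = 2/5.
Through (−29/2, 0) these give 2x + 5y = −29 and 2x − 5y = −29.

2x + 5y = −29 and 2x − 5y = −29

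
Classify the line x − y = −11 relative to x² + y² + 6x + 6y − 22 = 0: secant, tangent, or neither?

Centre (−3, −3), r² = 40. Distance² from centre to line = (11)²/2 = 121/2.
Since d² > r², the line lies outside the circle.

neither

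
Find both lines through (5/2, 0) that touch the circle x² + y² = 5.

Let a tangent through (5/2, 0) have slope m. Its distance from (0, 0) must equal √5:
(−5/2m − (0))² = 5(m² + 1)
m² − 4 = 0, so m = −2 or m = 2.
With m = −2: 2x + y = 5. With m = 2: 2x − y = 5.

2x + y = 5 and 2x − y = 5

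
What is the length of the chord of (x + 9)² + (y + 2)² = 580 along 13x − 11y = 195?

2√290

From the line, y = (−195 + 13x)/11. Substituting:
290x² − 2320x − 30450 = 0  ⟹  x² − 8x − 105 = 0
x = 15 or x = −7, giving (15, 0) and (−7, −26).
|(15, 0) − (−7, −26)| = √((22)² + (26)²) = 2√290.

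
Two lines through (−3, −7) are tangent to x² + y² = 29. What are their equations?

5x + 2y = −29 and 2x − 5y = 29

Write the tangent as mx − y + (−7 − m·(−3)) = 0 and set its distance from the centre to √29:
(3m − (7))² = 29(m² + 1)
10m² + 21m − 10 = 0, so m = −5/2 or m = 2/5.
Through (−3, −7) these give 5x + 2y = −29 and 2x − 5y = 29.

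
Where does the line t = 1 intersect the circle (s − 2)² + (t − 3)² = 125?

(−9, 1) and (13, 1)

Substitute t = 1:
s² − 4s − 117 = 0
s = 13 or s = −9, giving (13, 1) and (−9, 1).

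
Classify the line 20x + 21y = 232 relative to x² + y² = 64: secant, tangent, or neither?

tangent

Substituting the line into the circle gives 841x² − 9280x + 25600 = 0.
Discriminant = (−9280)² − 4·841·(25600) = 0.
A repeated root: the line is tangent.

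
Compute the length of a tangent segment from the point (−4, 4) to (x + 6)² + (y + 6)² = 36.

Centre (−6, −6), r² = 36. |PO|² = (2)² + (10)² = 104.
Power of the point: PT² = |PO|² − r² = 68, so PT = 2√17.

2√17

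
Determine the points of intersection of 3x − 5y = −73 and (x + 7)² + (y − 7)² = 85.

(−16, 5) and (−1, 14)

From the line, y = (73 + 3x)/5. Substituting:
34x² + 578x + 544 = 0  ⟹  x² + 17x + 16 = 0
x = −1 or x = −16, giving (−1, 14) and (−16, 5).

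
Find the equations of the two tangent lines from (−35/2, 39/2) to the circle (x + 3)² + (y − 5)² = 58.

Let a tangent through (−35/2, 39/2) have slope m. Its distance from (−3, 5) must equal √58:
[m·(29/2) − (−29/2)]² = 58(m² + 1)
21m² + 58m + 21 = 0, so m = −7/3 or m = −3/7.
Through (−35/2, 39/2) these give 7x + 3y = −64 and 3x + 7y = 84.

7x + 3y = −64 and 3x + 7y = 84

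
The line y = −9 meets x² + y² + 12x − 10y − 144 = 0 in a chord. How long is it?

6

The distance from (−6, 5) to the line is 14, and r² = 205.
Half the chord is √(r² − d²) = √(9), so the full chord is 6.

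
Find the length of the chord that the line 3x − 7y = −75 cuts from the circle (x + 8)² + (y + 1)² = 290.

Substitute y = (75 + 3x)/7:
58x² + 1276x − 4350 = 0  ⟹  x² + 22x − 75 = 0
x = 3 or x = −25, giving (3, 12) and (−25, 0).
Chord length = distance between (3, 12) and (−25, 0) = √928 = 4√58.

4√58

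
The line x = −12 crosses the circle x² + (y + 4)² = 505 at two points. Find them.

(−12, −23) and (−12, 15)

The line gives x = −12. Substituting into the circle:
y² + 8y − 345 = 0
y = 15 or y = −23, giving (−12, 15) and (−12, −23).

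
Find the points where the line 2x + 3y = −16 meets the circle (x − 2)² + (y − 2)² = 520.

Substitute y = (−16 − 2x)/3:
13x² + 52x − 4160 = 0  ⟹  x² + 4x − 320 = 0
x = 16 or x = −20, giving (16, −16) and (−20, 8).

(−20, 8) and (16, −16)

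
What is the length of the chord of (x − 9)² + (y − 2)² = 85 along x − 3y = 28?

3√10

Express y = (−28 + x)/3 and substitute into the circle:
10x² − 230x + 1120 = 0  ⟹  x² − 23x + 112 = 0
x = 16 or x = 7, giving (16, −4) and (7, −7).
Chord length = distance between (16, −4) and (7, −7) = √90 = 3√10.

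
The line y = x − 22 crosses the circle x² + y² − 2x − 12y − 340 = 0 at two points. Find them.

From the line, y = x − 22. Substituting:
2x² − 58x + 408 = 0  ⟹  x² − 29x + 204 = 0
x = 17 or x = 12, giving (17, −5) and (12, −10).

(12, −10) and (17, −5)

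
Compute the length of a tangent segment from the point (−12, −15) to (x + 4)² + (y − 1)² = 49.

√271

The centre is (−4, 1) and r = 7. The square of the distance from P to the centre is 64 + 256 = 320.
By the tangent–radius right angle, tangent length = √(|PO|² − r²) = √271.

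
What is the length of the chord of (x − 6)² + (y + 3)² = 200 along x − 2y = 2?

12√5

Express y = (−2 + x)/2 and substitute into the circle:
5x² − 40x − 640 = 0  ⟹  x² − 8x − 128 = 0
x = 16 or x = −8, giving (16, 7) and (−8, −5).
|(16, 7) − (−8, −5)| = √((24)² + (12)²) = 12√5.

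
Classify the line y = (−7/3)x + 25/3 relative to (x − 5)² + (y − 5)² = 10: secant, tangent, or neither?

neither

Substituting the line into the circle gives 58x² − 230x + 235 = 0.
Δ = 52900 − 54520 = −1620.
No real roots: the line does not meet the circle.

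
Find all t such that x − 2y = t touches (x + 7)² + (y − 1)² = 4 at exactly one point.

The line touches the circle iff its distance from (−7, 1) is 2:
|1·(−7) − 2·1 − t| / √5 = 2
|t − (−9)| = 2√5.

t = −9 ± 2√5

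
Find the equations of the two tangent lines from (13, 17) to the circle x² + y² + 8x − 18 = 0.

Let a tangent through (13, 17) have slope m. Its distance from (−4, 0) must equal √34:
(−17m − (−17))² = 34(m² + 1)
15m² − 34m + 15 = 0, so m = 5/3 or m = 3/5.
With m = 5/3: 5x − 3y = 14. With m = 3/5: 3x − 5y = −46.

5x − 3y = 14 and 3x − 5y = −46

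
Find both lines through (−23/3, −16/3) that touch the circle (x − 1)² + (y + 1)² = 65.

8x − y = −56 and 4x + 7y = −68

Write the tangent as mx − y + (−16/3 − m·(−23/3)) = 0 and set its distance from the centre to √65:
(26/3m − (13/3))² = 65(m² + 1)
7m² − 52m − 32 = 0, so m = 8 or m = −4/7.
Through (−23/3, −16/3) these give 8x − y = −56 and 4x + 7y = −68.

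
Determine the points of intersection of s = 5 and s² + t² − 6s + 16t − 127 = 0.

(5, −22) and (5, 6)

The line gives s = 5. Substituting into the circle:
t² + 16t − 132 = 0
t = 6 or t = −22, giving (5, 6) and (5, −22).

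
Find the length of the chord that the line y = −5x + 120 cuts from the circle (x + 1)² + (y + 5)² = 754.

Centre (−1, −5), r² = 754. Perpendicular distance d from centre to line = |−130| / √26 = 130/√26.
Half the chord is √(r² − d²) = √(104), so the full chord is 4√26.

4√26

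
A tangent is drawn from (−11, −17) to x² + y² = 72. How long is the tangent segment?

13√2

With centre O = (0, 0), |OP|² = 410 and r² = 72.
The tangent meets the radius at right angles, so tangent² = |PO|² − r² = 410 − 72 = 338.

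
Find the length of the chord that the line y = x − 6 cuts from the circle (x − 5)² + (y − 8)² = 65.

From the line, y = x − 6. Substituting:
2x² − 38x + 156 = 0  ⟹  x² − 19x + 78 = 0
x = 13 or x = 6, giving (13, 7) and (6, 0).
Chord length = distance between (13, 7) and (6, 0) = √98 = 7√2.

7√2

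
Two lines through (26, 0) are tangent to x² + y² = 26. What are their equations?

x − 5y = 26 and x + 5y = 26

A line y − (0) = m(x − (26)) is tangent when its distance from (0, 0) is √26:
(−26m − (0))² = 26(m² + 1)
25m² − 1 = 0, so m = 1/5 or m = −1/5.
With m = 1/5: x − 5y = 26. With m = −1/5: x + 5y = 26.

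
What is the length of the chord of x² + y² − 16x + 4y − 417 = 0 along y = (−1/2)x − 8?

18√5

Centre (8, −2), r² = 485. Perpendicular distance d from centre to line = |20| / √5 = 20/√5.
Half the chord is √(r² − d²) = √(405), so the full chord is 18√5.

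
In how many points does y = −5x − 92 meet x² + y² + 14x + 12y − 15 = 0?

0

Centre (−7, −6), r² = 100. Distance² from centre to line = (51)²/26 = 2601/26.
Since d² > r², the line lies outside the circle.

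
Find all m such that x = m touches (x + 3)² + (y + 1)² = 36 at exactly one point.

m = −9 or m = 3

The line touches the circle iff its distance from (−3, −1) is 6:
|1·(−3) + 0·(−1) − m| / √1 = 6
|m − (−3)| = 6, so m = 3 or m = −9.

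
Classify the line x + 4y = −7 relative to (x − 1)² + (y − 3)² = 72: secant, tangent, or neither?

Substituting the line into the circle gives 17x² + 6x − 775 = 0.
Δ = 36 − (−52700) = 52736.
Two real roots: the line is a secant.

secant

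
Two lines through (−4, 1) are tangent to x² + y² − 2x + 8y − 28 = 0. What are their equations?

Let a tangent through (−4, 1) have slope m. Its distance from (1, −4) must equal 3√5:
(5m − (−5))² = 45(m² + 1)
2m² − 5m + 2 = 0, so m = 1/2 or m = 2.
Through (−4, 1) these give x − 2y = −6 and 2x − y = −9.

x − 2y = −6 and 2x − y = −9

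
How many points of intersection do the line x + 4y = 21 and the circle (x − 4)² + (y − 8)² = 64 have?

2

Centre (4, 8), r² = 64. Distance² from centre to line = (15)²/17 = 225/17.
Since d² < r², the line cuts the circle twice.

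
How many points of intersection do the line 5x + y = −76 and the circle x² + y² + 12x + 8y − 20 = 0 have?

Substituting the line into the circle gives 26x² + 732x + 5148 = 0.
Δ = 535824 − 535392 = 432.
Two real roots: the line is a secant.

2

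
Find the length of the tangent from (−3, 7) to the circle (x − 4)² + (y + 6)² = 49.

13

Centre (4, −6), r² = 49. |PO|² = (−7)² + (13)² = 218.
By the tangent–radius right angle, tangent length = √(|PO|² − r²) = √169 = 13.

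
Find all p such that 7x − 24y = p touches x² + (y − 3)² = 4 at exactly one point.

For a tangent, require d(centre, line) = r = 2.
|7·0 − 24·3 − p| / √625 = 2
|p − (−72)| = 2·25, so p = −22 or p = −122.

p = −122 or p = −22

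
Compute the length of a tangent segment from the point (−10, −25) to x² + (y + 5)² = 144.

The centre is (0, −5) and r = 12. The square of the distance from P to the centre is 100 + 400 = 500.
By the tangent–radius right angle, tangent length = √(|PO|² − r²) = √356 = 2√89.

2√89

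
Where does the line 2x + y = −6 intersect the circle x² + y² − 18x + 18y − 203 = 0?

(−5, 4) and (11, −28)

From the line, y = −2x − 6. Substituting:
5x² − 30x − 275 = 0  ⟹  x² − 6x − 55 = 0
x = 11 or x = −5, giving (11, −28) and (−5, 4).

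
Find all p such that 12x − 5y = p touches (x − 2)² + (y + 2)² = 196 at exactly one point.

p = −148 or p = 216

For a tangent, require d(centre, line) = r = 14.
|12·2 − 5·(−2) − p| / √169 = 14
|p − (34)| = 14·13, so p = 216 or p = −148.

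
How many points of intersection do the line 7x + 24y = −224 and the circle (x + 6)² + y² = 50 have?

Substituting the line into the circle gives 625x² + 10048x + 42112 = 0.
Discriminant = (10048)² − 4·625·(42112) = −4317696 < 0.
No real roots: the line does not meet the circle.

0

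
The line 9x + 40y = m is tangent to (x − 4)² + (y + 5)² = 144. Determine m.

m = −656 or m = 328

The line touches the circle iff its distance from (4, −5) is 12:
|9·4 + 40·(−5) − m| / √1681 = 12
|m − (−164)| = 12·41, so m = 328 or m = −656.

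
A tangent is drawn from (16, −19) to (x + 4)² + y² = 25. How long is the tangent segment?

Centre (−4, 0), r² = 25. |PO|² = (20)² + (−19)² = 761.
By the tangent–radius right angle, tangent length = √(|PO|² − r²) = √736 = 4√46.

4√46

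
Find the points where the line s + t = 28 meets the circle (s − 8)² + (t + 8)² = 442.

Substitute t = −s + 28:
2s² − 88s + 918 = 0  ⟹  s² − 44s + 459 = 0
s = 27 or s = 17, giving (27, 1) and (17, 11).

(17, 11) and (27, 1)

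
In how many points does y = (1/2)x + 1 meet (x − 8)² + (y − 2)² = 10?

2

d² = (1·8 − 2·2 − (−2))²/5 = 36/5; r² = 10.
Since d² < r², the line cuts the circle twice.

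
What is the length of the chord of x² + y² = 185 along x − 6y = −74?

2√37

Centre (0, 0), r² = 185. Perpendicular distance d from centre to line = |74| / √37 = 74/√37.
Chord = 2√(r² − d²) = 2·√(37) = 2√37.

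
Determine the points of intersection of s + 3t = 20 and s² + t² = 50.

Substitute t = (20 − s)/3:
10s² − 40s − 50 = 0  ⟹  s² − 4s − 5 = 0
s = 5 or s = −1, giving (5, 5) and (−1, 7).

(−1, 7) and (5, 5)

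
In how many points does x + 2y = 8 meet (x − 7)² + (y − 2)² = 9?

Centre (7, 2), r² = 9. Distance² from centre to line = (3)²/5 = 9/5.
Since d² < r², the line cuts the circle twice.

2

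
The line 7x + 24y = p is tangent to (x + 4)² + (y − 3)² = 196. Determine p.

The line touches the circle iff its distance from (−4, 3) is 14:
|7·(−4) + 24·3 − p| / √625 = 14
|p − (44)| = 14·25, so p = 394 or p = −306.

p = −306 or p = 394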